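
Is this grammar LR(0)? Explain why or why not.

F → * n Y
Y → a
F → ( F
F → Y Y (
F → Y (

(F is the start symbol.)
Yes, the grammar is LR(0)

A grammar is LR(0) if no state in the canonical LR(0) collection has:
  - both a shift item (dot before a terminal) and a complete item (shift-reduce conflict), or
  - two or more complete items (reduce-reduce conflict; the accept item [F' → F .] counts as a complete item here).

Augment with F' → F and build the canonical LR(0) collection (I0 = CLOSURE({[F' → . F]}), then GOTO on every symbol after a dot until no new states appear). It has 12 states:
  I0: { [F → . ( F], [F → . * n Y], [F → . Y (], [F → . Y Y (], [F' → . F], [Y → . a] }  — shift
  I1: { [F → ( . F], [F → . ( F], [F → . * n Y], [F → . Y (], [F → . Y Y (], [Y → . a] }  — shift
  I2: { [F → * . n Y] }  — shift
  I3: { [F' → F .] }  — accept
  I4: { [F → Y . (], [F → Y . Y (], [Y → . a] }  — shift
  I5: { [Y → a .] }  — reduce
  I6: { [F → Y ( .] }  — reduce
  I7: { [F → Y Y . (] }  — shift
  I8: { [F → Y Y ( .] }  — reduce
  I9: { [F → * n . Y], [Y → . a] }  — shift
  I10: { [F → * n Y .] }  — reduce
  I11: { [F → ( F .] }  — reduce

Every state is either a pure shift/goto state or contains exactly one complete item and nothing to shift — no conflicts. The grammar is LR(0).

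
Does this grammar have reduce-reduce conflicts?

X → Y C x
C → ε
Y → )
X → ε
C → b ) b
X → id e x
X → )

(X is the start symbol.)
Yes — I1: [X → ) .] vs [Y → ) .]

Augment with X' → X and build the canonical LR(0) collection (I0 = CLOSURE({[X' → . X]}), then GOTO on every symbol after a dot until no new states appear). It has 12 states:
  I0: { [X → . )], [X → . Y C x], [X → . id e x], [X → .], [X' → . X], [Y → . )] }  — shift, reduce
  I1: { [X → ) .], [Y → ) .] }  — 2 reduces
  I2: { [X' → X .] }  — accept
  I3: { [C → . b ) b], [C → .], [X → Y . C x] }  — shift, reduce
  I4: { [X → id . e x] }  — shift
  I5: { [X → id e . x] }  — shift
  I6: { [X → id e x .] }  — reduce
  I7: { [X → Y C . x] }  — shift
  I8: { [C → b . ) b] }  — shift
  I9: { [C → b ) . b] }  — shift
  I10: { [C → b ) b .] }  — reduce
  I11: { [X → Y C x .] }  — reduce

I1 contains complete items [X → ) .], [Y → ) .] — reduce-reduce conflict.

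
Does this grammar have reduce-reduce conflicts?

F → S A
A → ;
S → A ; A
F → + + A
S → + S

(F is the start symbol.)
A reduce-reduce conflict occurs when an LR(0) state has two complete items [A → α .] and [B → β .] — both call for a reduction, and with no lookahead the parser cannot choose between them.

Augment with F' → F and build the canonical LR(0) collection (I0 = CLOSURE({[F' → . F]}), then GOTO on every symbol after a dot until no new states appear). It has 13 states:
  I0: { [A → . ;], [F → . + + A], [F → . S A], [F' → . F], [S → . + S], [S → . A ; A] }  — shift
  I1: { [A → . ;], [F → + . + A], [S → + . S], [S → . + S], [S → . A ; A] }  — shift
  I2: { [A → ; .] }  — reduce
  I3: { [S → A . ; A] }  — shift
  I4: { [F' → F .] }  — accept
  I5: { [A → . ;], [F → S . A] }  — shift
  I6: { [F → S A .] }  — reduce
  I7: { [A → . ;], [S → A ; . A] }  — shift
  I8: { [S → A ; A .] }  — reduce
  I9: { [A → . ;], [F → + + . A], [S → + . S], [S → . + S], [S → . A ; A] }  — shift
  I10: { [S → + S .] }  — reduce
  I11: { [A → . ;], [S → + . S], [S → . + S], [S → . A ; A] }  — shift
  I12: { [F → + + A .], [S → A . ; A] }  — shift, reduce

No state contains more than one complete item.

Answer: No reduce-reduce conflicts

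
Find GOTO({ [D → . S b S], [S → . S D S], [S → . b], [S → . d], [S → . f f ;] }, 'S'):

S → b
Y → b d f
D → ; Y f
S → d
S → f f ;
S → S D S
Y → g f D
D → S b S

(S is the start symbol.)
GOTO(I, 'S') = CLOSURE({ [A → αX.β] : [A → α.Xβ] ∈ I, X = 'S' })

Items with dot before 'S', with the dot advanced:
  [D → . S b S] → [D → S . b S]
  [S → . S D S] → [S → S . D S]
Closure of the advanced items:
  [S → S . D S] has the dot before D: add [D → . ; Y f], [D → . S b S]
  [D → . S b S] has the dot before S: add [S → . b], [S → . d], [S → . f f ;], [S → . S D S]

GOTO = { [D → . ; Y f], [D → . S b S], [D → S . b S], [S → . S D S], [S → . b], [S → . d], [S → . f f ;], [S → S . D S] }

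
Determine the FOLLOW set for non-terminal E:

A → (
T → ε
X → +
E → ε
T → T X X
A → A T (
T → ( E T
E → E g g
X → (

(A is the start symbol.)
{ '(', '+', 'g' }

In T → ( E T: E is followed by T, add FIRST(T) \ {ε} = { '(', '+' }
  T is nullable, so also add FOLLOW(T)
In E → E g g: E is followed by g g, add FIRST(g g) \ {ε} = { 'g' }

The FOLLOW sets referred to above (computed the same way, to a fixed point):
  FOLLOW(T) = { '(', '+' }

Taking the union: FOLLOW(E) = { '(', '+', 'g' }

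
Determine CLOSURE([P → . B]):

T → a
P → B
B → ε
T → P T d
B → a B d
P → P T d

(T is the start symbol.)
Start with: [P → . B]
  [P → . B] has the dot before B: add [B → .], [B → . a B d]
No further items can be added.

CLOSURE = { [B → . a B d], [B → .], [P → . B] }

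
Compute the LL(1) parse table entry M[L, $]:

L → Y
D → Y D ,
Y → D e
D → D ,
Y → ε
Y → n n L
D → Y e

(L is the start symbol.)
L → Y

To find M[L, $], we find productions for L where $ is in the predict set (PREDICT(N → α) = (FIRST(α) \ {ε}) ∪ (FOLLOW(N) if α ⇒* ε)).

Relevant sets:
  FIRST(Y) = { 'e', 'n', ε }
  FOLLOW(L) = { $, 'e', 'n' }

L → Y: PREDICT = { $, 'e', 'n' }
  $ is in predict set, so this production goes in M[L, $]

M[L, $] = L → Y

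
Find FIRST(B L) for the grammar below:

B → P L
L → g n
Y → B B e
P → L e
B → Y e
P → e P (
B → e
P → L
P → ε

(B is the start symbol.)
FIRST sets of the non-terminals involved (from the grammar, by fixed-point iteration):
  FIRST(B) = { 'e', 'g' }

To compute FIRST(B L), process the symbols left to right:
Symbol B is a non-terminal. Add FIRST(B) \ {ε} = { 'e', 'g' }
B is not nullable (ε ∉ FIRST(B)), so stop here.
FIRST(B L) = { 'e', 'g' }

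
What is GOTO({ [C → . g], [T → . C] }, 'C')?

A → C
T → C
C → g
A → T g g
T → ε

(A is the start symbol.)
{ [T → C .] }

GOTO(I, 'C') = CLOSURE({ [A → αX.β] : [A → α.Xβ] ∈ I, X = 'C' })

Items with dot before 'C', with the dot advanced:
  [T → . C] → [T → C .]
Closure adds nothing (no advanced item has the dot before a non-terminal).

GOTO = { [T → C .] }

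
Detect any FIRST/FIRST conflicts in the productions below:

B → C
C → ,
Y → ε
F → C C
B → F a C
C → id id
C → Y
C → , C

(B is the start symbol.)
Yes. B → C / B → F a C on { ',', 'id' }; C → ',' / C → ',' C on { ',' }

A FIRST/FIRST conflict occurs when two productions N → α and N → β for the same non-terminal have FIRST(α) ∩ FIRST(β) ≠ ∅ (with ε ∈ FIRST of a nullable right-hand side, so two nullable alternatives also conflict).

FIRST sets of the non-terminals at (or reachable through a nullable prefix from) the front of some alternative:
  FIRST(C) = { ',', 'id', ε }
  FIRST(F) = { ',', 'id', ε }
  FIRST(Y) = { ε }

Productions for B:
  B → C: FIRST = { ',', 'id', ε }
  B → F a C: FIRST = { ',', 'a', 'id' }
Productions for C:
  C → ,: FIRST = { ',' }
  C → id id: FIRST = { 'id' }
  C → Y: FIRST = { ε }
  C → , C: FIRST = { ',' }
Y, F have only one production, so no FIRST/FIRST conflict is possible there.

Conflict for B: B → C and B → F a C
  Overlap: { ',', 'id' }
Conflict for C: C → , and C → , C
  Overlap: { ',' }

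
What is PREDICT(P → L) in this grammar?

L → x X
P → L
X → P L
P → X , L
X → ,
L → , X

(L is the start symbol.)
PREDICT(P → L) = (FIRST(RHS) \ {ε}) ∪ (FOLLOW(P) if ε ∈ FIRST(RHS), i.e. RHS ⇒* ε)
FIRST(L) = { ',', 'x' }
FIRST(L) = { ',', 'x' }
ε ∉ FIRST(L), so FOLLOW(P) is not added.
PREDICT(P → L) = { ',', 'x' }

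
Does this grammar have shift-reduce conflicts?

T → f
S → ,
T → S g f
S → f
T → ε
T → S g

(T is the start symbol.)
A shift-reduce conflict occurs when an LR(0) state has both:
  - a complete (reduce) item [A → α .] (dot at the end), and
  - a shift item [B → β . c γ] (dot before a terminal).

Augment with T' → T and build the canonical LR(0) collection (I0 = CLOSURE({[T' → . T]}), then GOTO on every symbol after a dot until no new states appear). It has 7 states:
  I0: { [S → . ,], [S → . f], [T → . S g f], [T → . S g], [T → . f], [T → .], [T' → . T] }  — shift, reduce
  I1: { [S → , .] }  — reduce
  I2: { [T → S . g f], [T → S . g] }  — shift
  I3: { [T' → T .] }  — accept
  I4: { [S → f .], [T → f .] }  — 2 reduces
  I5: { [T → S g . f], [T → S g .] }  — shift, reduce
  I6: { [T → S g f .] }  — reduce

I0 contains reduce item [T → .] and shift items [S → . ,], [S → . f], [T → . f] — shift-reduce conflict.
I5 contains reduce item [T → S g .] and shift item [T → S g . f] — shift-reduce conflict.

Answer: Yes — I0: [T → .] vs [S → . ,]; I5: [T → S g .] vs [T → S g . f]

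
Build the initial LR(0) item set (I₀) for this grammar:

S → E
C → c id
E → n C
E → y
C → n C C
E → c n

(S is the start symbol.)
{ [E → . c n], [E → . n C], [E → . y], [S → . E], [S' → . S] }

First, augment the grammar with S' → S
I₀ = CLOSURE({ [S' → . S] }):
  [S' → . S] has the dot before S: add [S → . E]
  [S → . E] has the dot before E: add [E → . n C], [E → . y], [E → . c n]
No further items can be added.

I₀ = { [E → . c n], [E → . n C], [E → . y], [S → . E], [S' → . S] }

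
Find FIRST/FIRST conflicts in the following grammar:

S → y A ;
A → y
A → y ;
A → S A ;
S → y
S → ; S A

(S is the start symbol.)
Yes. S → y A ';' / S → y on { 'y' }; A → y / A → y ';' on { 'y' }; A → y / A → S A ';' on { 'y' }; A → y ';' / A → S A ';' on { 'y' }

A FIRST/FIRST conflict occurs when two productions N → α and N → β for the same non-terminal have FIRST(α) ∩ FIRST(β) ≠ ∅ (with ε ∈ FIRST of a nullable right-hand side, so two nullable alternatives also conflict).

FIRST sets of the non-terminals at (or reachable through a nullable prefix from) the front of some alternative:
  FIRST(S) = { ';', 'y' }

Productions for S:
  S → y A ;: FIRST = { 'y' }
  S → y: FIRST = { 'y' }
  S → ; S A: FIRST = { ';' }
Productions for A:
  A → y: FIRST = { 'y' }
  A → y ;: FIRST = { 'y' }
  A → S A ;: FIRST = { ';', 'y' }

Conflict for S: S → y A ; and S → y
  Overlap: { 'y' }
Conflict for A: A → y and A → y ;
  Overlap: { 'y' }
Conflict for A: A → y and A → S A ;
  Overlap: { 'y' }
Conflict for A: A → y ; and A → S A ;
  Overlap: { 'y' }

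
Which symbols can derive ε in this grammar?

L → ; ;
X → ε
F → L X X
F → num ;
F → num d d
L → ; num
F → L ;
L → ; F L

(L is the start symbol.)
{ 'X' }

A non-terminal is nullable if it can derive ε (the empty string): either it has an ε-production, or it has a production whose right-hand side consists entirely of nullable non-terminals.

ε-productions: X → ε
So X is immediately nullable.
No further non-terminal can be added: every production for the remaining non-terminals contains a terminal or a non-nullable non-terminal.
Nullable = { 'X' }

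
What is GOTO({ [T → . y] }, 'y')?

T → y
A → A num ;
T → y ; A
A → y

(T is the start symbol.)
{ [T → y .] }

GOTO(I, 'y') = CLOSURE({ [A → αX.β] : [A → α.Xβ] ∈ I, X = 'y' })

Items with dot before 'y', with the dot advanced:
  [T → . y] → [T → y .]
Closure adds nothing (no advanced item has the dot before a non-terminal).

GOTO = { [T → y .] }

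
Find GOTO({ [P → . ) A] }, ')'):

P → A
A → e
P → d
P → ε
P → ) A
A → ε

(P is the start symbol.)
{ [A → . e], [A → .], [P → ) . A] }

GOTO(I, ')') = CLOSURE({ [A → αX.β] : [A → α.Xβ] ∈ I, X = ')' })

Items with dot before ')', with the dot advanced:
  [P → . ) A] → [P → ) . A]
Closure of the advanced items:
  [P → ) . A] has the dot before A: add [A → . e], [A → .]

GOTO = { [A → . e], [A → .], [P → ) . A] }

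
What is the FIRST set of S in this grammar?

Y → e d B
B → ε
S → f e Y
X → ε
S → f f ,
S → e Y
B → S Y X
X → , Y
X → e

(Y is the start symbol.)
To compute FIRST(S), examine every production with S on the left-hand side, reading each right-hand side left to right until a non-nullable symbol is reached.

From S → f e Y:
  - f is a terminal: add 'f' and stop
From S → f f ,:
  - f is a terminal: add 'f' and stop
From S → e Y:
  - e is a terminal: add 'e' and stop

Collecting: FIRST(S) = { 'e', 'f' }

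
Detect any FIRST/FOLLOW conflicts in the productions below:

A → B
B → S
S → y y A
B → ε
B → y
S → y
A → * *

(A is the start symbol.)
A FIRST/FOLLOW conflict occurs when a non-terminal N has a nullable alternative N → β (β ⇒* ε) and another alternative N → α with FIRST(α) ∩ FOLLOW(N) ≠ ∅: on such a lookahead the parser cannot decide between expanding α and letting N vanish via β.

Nullable non-terminals: A, B.
FIRST sets used below: FIRST(B) = { 'y', ε }, FIRST(S) = { 'y' }

A: nullable alternative(s) A → B; FOLLOW(A) = { $ }
  A → B: FIRST \ {ε} = { 'y' } — this is the only nullable alternative, skip
  A → * *: FIRST \ {ε} = { '*' } — disjoint from FOLLOW(A)

B: nullable alternative(s) B → ε; FOLLOW(B) = { $ }
  B → S: FIRST \ {ε} = { 'y' } — disjoint from FOLLOW(B)
  B → ε: FIRST \ {ε} = { } — this is the only nullable alternative, skip
  B → y: FIRST \ {ε} = { 'y' } — disjoint from FOLLOW(B)

S has no nullable alternative, so no FIRST/FOLLOW check is needed there.

No FIRST/FOLLOW conflicts found.

Answer: No FIRST/FOLLOW conflicts.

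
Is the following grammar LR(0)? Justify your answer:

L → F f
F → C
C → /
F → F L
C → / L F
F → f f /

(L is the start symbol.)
Augment with L' → L and build the canonical LR(0) collection (I0 = CLOSURE({[L' → . L]}), then GOTO on every symbol after a dot until no new states appear). It has 12 states:
  I0: { [C → . / L F], [C → . /], [F → . C], [F → . F L], [F → . f f /], [L → . F f], [L' → . L] }  — shift
  I1: { [C → . / L F], [C → . /], [C → / . L F], [C → / .], [F → . C], [F → . F L], [F → . f f /], [L → . F f] }  — shift, reduce
  I2: { [F → C .] }  — reduce
  I3: { [C → . / L F], [C → . /], [F → . C], [F → . F L], [F → . f f /], [F → F . L], [L → . F f], [L → F . f] }  — shift
  I4: { [L' → L .] }  — accept
  I5: { [F → f . f /] }  — shift
  I6: { [F → f f . /] }  — shift
  I7: { [F → f f / .] }  — reduce
  I8: { [F → F L .] }  — reduce
  I9: { [F → f . f /], [L → F f .] }  — shift, reduce
  I10: { [C → . / L F], [C → . /], [C → / L . F], [F → . C], [F → . F L], [F → . f f /] }  — shift
  I11: { [C → . / L F], [C → . /], [C → / L F .], [F → . C], [F → . F L], [F → . f f /], [F → F . L], [L → . F f] }  — shift, reduce

Conflict in state I1:
  Shift-reduce conflict between [C → / .] and [C → . /]
So the grammar is NOT LR(0).

Answer: No. Shift-reduce conflict between [C → / .] and [C → . /]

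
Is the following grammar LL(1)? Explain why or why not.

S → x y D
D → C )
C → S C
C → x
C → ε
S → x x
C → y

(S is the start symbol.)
Relevant sets:
  FIRST(S) = { 'x' }
  FOLLOW(C) = { ')' }

For S:
  PREDICT(S → x y D) = { 'x' }
  PREDICT(S → x x) = { 'x' }
For C:
  PREDICT(C → S C) = { 'x' }
  PREDICT(C → x) = { 'x' }
  PREDICT(C → ε) = { ')' }
  PREDICT(C → y) = { 'y' }
D has a single production, so nothing to check there.

Conflict found: Predict set conflict for S: { 'x' }
The grammar is NOT LL(1).

Answer: No. Predict set conflict for S: { 'x' }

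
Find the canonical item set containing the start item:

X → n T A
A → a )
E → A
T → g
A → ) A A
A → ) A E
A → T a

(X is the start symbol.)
First, augment the grammar with X' → X
I₀ = CLOSURE({ [X' → . X] }):
  [X' → . X] has the dot before X: add [X → . n T A]
No further items can be added.

I₀ = { [X → . n T A], [X' → . X] }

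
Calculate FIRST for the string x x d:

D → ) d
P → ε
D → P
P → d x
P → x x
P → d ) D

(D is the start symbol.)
{ 'x' }

To compute FIRST(x x d), process the symbols left to right:
Symbol x is a terminal. Add 'x' and stop.
FIRST(x x d) = { 'x' }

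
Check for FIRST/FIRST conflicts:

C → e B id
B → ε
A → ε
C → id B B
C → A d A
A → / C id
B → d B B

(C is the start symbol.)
A FIRST/FIRST conflict occurs when two productions N → α and N → β for the same non-terminal have FIRST(α) ∩ FIRST(β) ≠ ∅ (with ε ∈ FIRST of a nullable right-hand side, so two nullable alternatives also conflict).

FIRST sets of the non-terminals at (or reachable through a nullable prefix from) the front of some alternative:
  FIRST(A) = { '/', ε }

Productions for C:
  C → e B id: FIRST = { 'e' }
  C → id B B: FIRST = { 'id' }
  C → A d A: FIRST = { '/', 'd' }
Productions for B:
  B → ε: FIRST = { ε }
  B → d B B: FIRST = { 'd' }
Productions for A:
  A → ε: FIRST = { ε }
  A → / C id: FIRST = { '/' }

All alternatives of each non-terminal have pairwise disjoint FIRST sets.

Answer: No FIRST/FIRST conflicts.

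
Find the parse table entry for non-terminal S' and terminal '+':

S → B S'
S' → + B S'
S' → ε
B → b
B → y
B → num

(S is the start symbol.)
S' → + B S'

To find M[S', '+'], we find productions for S' where '+' is in the predict set (PREDICT(N → α) = (FIRST(α) \ {ε}) ∪ (FOLLOW(N) if α ⇒* ε)).

Relevant sets:
  FOLLOW(S') = { $ }

S' → + B S': PREDICT = { '+' }
  '+' is in predict set, so this production goes in M[S', '+']
S' → ε: PREDICT = { $ }

M[S', '+'] = S' → + B S'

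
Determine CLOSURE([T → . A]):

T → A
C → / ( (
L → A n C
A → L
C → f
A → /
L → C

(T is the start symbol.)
Start with: [T → . A]
  [T → . A] has the dot before A: add [A → . L], [A → . /]
  [A → . L] has the dot before L: add [L → . A n C], [L → . C]
  [L → . C] has the dot before C: add [C → . / ( (], [C → . f]
No further items can be added.

CLOSURE = { [A → . /], [A → . L], [C → . / ( (], [C → . f], [L → . A n C], [L → . C], [T → . A] }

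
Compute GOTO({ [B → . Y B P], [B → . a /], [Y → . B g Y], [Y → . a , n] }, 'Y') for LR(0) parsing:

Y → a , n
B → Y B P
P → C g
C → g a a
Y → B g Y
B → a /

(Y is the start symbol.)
{ [B → . Y B P], [B → . a /], [B → Y . B P], [Y → . B g Y], [Y → . a , n] }

GOTO(I, 'Y') = CLOSURE({ [A → αX.β] : [A → α.Xβ] ∈ I, X = 'Y' })

Items with dot before 'Y', with the dot advanced:
  [B → . Y B P] → [B → Y . B P]
Closure of the advanced items:
  [B → Y . B P] has the dot before B: add [B → . Y B P], [B → . a /]
  [B → . Y B P] has the dot before Y: add [Y → . a , n], [Y → . B g Y]

GOTO = { [B → . Y B P], [B → . a /], [B → Y . B P], [Y → . B g Y], [Y → . a , n] }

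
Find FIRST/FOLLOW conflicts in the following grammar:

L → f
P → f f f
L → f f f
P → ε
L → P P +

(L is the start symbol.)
Yes. P → f f f with FOLLOW(P) on { 'f' }

A FIRST/FOLLOW conflict occurs when a non-terminal N has a nullable alternative N → β (β ⇒* ε) and another alternative N → α with FIRST(α) ∩ FOLLOW(N) ≠ ∅: on such a lookahead the parser cannot decide between expanding α and letting N vanish via β.

Nullable non-terminals: P.

P: nullable alternative(s) P → ε; FOLLOW(P) = { '+', 'f' }
  P → f f f: FIRST \ {ε} = { 'f' } — overlaps FOLLOW(P) on { 'f' }: CONFLICT
  P → ε: FIRST \ {ε} = { } — this is the only nullable alternative, skip

L has no nullable alternative, so no FIRST/FOLLOW check is needed there.

So the grammar has 1 FIRST/FOLLOW conflict (marked CONFLICT above).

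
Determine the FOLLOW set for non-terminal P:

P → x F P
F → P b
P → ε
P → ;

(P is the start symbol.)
{ $, 'b' }

To compute FOLLOW(P), find every occurrence of P on a right-hand side N → α P β: add FIRST(β) \ {ε}, and if β is empty or nullable also add FOLLOW(N). Iterate to a fixed point.

P is the start symbol, so $ ∈ FOLLOW(P).
In P → x F P: P is at the end; this adds FOLLOW(P) to itself — nothing new
In F → P b: P is followed by b, add FIRST(b) \ {ε} = { 'b' }

Taking the union: FOLLOW(P) = { $, 'b' }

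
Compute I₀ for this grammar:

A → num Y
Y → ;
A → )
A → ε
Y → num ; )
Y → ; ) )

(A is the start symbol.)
{ [A → . )], [A → . num Y], [A → .], [A' → . A] }

First, augment the grammar with A' → A
I₀ = CLOSURE({ [A' → . A] }):
  [A' → . A] has the dot before A: add [A → . num Y], [A → . )], [A → .]
No further items can be added.

I₀ = { [A → . )], [A → . num Y], [A → .], [A' → . A] }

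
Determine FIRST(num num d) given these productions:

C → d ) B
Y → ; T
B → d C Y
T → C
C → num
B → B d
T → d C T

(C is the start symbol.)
{ 'num' }

To compute FIRST(num num d), process the symbols left to right:
Symbol num is a terminal. Add 'num' and stop.
FIRST(num num d) = { 'num' }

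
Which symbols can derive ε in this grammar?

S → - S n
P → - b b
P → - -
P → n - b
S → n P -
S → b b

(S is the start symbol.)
A non-terminal is nullable if it can derive ε (the empty string): either it has an ε-production, or it has a production whose right-hand side consists entirely of nullable non-terminals.

There are no ε-productions, so no non-terminal can derive ε.
No non-terminals are nullable.

Answer: None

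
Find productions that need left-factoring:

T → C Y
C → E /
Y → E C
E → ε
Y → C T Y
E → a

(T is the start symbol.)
No, left-factoring is not needed

Left-factoring is needed when two productions for the same non-terminal
share a common prefix on the right-hand side.

Productions for Y:
  Y → E C
  Y → C T Y
Productions for E:
  E → ε
  E → a

No common prefixes found.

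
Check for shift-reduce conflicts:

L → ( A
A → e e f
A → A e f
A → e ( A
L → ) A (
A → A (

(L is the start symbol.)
A shift-reduce conflict occurs when an LR(0) state has both:
  - a complete (reduce) item [A → α .] (dot at the end), and
  - a shift item [B → β . c γ] (dot before a terminal).

Augment with L' → L and build the canonical LR(0) collection (I0 = CLOSURE({[L' → . L]}), then GOTO on every symbol after a dot until no new states appear). It has 15 states:
  I0: { [L → . ( A], [L → . ) A (], [L' → . L] }  — shift
  I1: { [A → . A (], [A → . A e f], [A → . e ( A], [A → . e e f], [L → ( . A] }  — shift
  I2: { [A → . A (], [A → . A e f], [A → . e ( A], [A → . e e f], [L → ) . A (] }  — shift
  I3: { [L' → L .] }  — accept
  I4: { [A → A . (], [A → A . e f], [L → ) A . (] }  — shift
  I5: { [A → e . ( A], [A → e . e f] }  — shift
  I6: { [A → . A (], [A → . A e f], [A → . e ( A], [A → . e e f], [A → e ( . A] }  — shift
  I7: { [A → e e . f] }  — shift
  I8: { [A → e e f .] }  — reduce
  I9: { [A → A . (], [A → A . e f], [A → e ( A .] }  — shift, reduce
  I10: { [A → A ( .] }  — reduce
  I11: { [A → A e . f] }  — shift
  I12: { [A → A e f .] }  — reduce
  I13: { [A → A ( .], [L → ) A ( .] }  — 2 reduces
  I14: { [A → A . (], [A → A . e f], [L → ( A .] }  — shift, reduce

I9 contains reduce item [A → e ( A .] and shift items [A → A . (], [A → A . e f] — shift-reduce conflict.
I14 contains reduce item [L → ( A .] and shift items [A → A . (], [A → A . e f] — shift-reduce conflict.

Answer: Yes — I9: [A → e ( A .] vs [A → A . (]; I14: [L → ( A .] vs [A → A . (]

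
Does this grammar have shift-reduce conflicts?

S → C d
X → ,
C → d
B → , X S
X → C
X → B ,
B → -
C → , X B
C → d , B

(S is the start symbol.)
A shift-reduce conflict occurs when an LR(0) state has both:
  - a complete (reduce) item [A → α .] (dot at the end), and
  - a shift item [B → β . c γ] (dot before a terminal).

Augment with S' → S and build the canonical LR(0) collection (I0 = CLOSURE({[S' → . S]}), then GOTO on every symbol after a dot until no new states appear). It has 20 states:
  I0: { [C → . , X B], [C → . d , B], [C → . d], [S → . C d], [S' → . S] }  — shift
  I1: { [B → . , X S], [B → . -], [C → , . X B], [C → . , X B], [C → . d , B], [C → . d], [X → . ,], [X → . B ,], [X → . C] }  — shift
  I2: { [S → C . d] }  — shift
  I3: { [S' → S .] }  — accept
  I4: { [C → d . , B], [C → d .] }  — shift, reduce
  I5: { [B → . , X S], [B → . -], [C → d , . B] }  — shift
  I6: { [B → , . X S], [B → . , X S], [B → . -], [C → . , X B], [C → . d , B], [C → . d], [X → . ,], [X → . B ,], [X → . C] }  — shift
  I7: { [B → - .] }  — reduce
  I8: { [C → d , B .] }  — reduce
  I9: { [B → , . X S], [B → . , X S], [B → . -], [C → , . X B], [C → . , X B], [C → . d , B], [C → . d], [X → , .], [X → . ,], [X → . B ,], [X → . C] }  — shift, reduce
  I10: { [X → B . ,] }  — shift
  I11: { [X → C .] }  — reduce
  I12: { [B → , X . S], [C → . , X B], [C → . d , B], [C → . d], [S → . C d] }  — shift
  I13: { [B → , X S .] }  — reduce
  I14: { [X → B , .] }  — reduce
  I15: { [B → , X . S], [B → . , X S], [B → . -], [C → , X . B], [C → . , X B], [C → . d , B], [C → . d], [S → . C d] }  — shift
  I16: { [B → , . X S], [B → . , X S], [B → . -], [C → , . X B], [C → . , X B], [C → . d , B], [C → . d], [X → . ,], [X → . B ,], [X → . C] }  — shift
  I17: { [C → , X B .] }  — reduce
  I18: { [S → C d .] }  — reduce
  I19: { [B → . , X S], [B → . -], [C → , X . B] }  — shift

I4 contains reduce item [C → d .] and shift item [C → d . , B] — shift-reduce conflict.
I9 contains reduce item [X → , .] and shift items [B → . , X S], [B → . -], [C → . , X B], [C → . d], [C → . d , B], [X → . ,] — shift-reduce conflict.

Answer: Yes — I4: [C → d .] vs [C → d . , B]; I9: [X → , .] vs [B → . , X S]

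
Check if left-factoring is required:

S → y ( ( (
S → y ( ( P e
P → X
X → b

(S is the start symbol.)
Yes, S has productions with common prefix 'y ( ('

Left-factoring is needed when two productions for the same non-terminal
share a common prefix on the right-hand side.

Productions for S:
  S → y ( ( (
  S → y ( ( P e

Found common prefix 'y ( (' in productions for S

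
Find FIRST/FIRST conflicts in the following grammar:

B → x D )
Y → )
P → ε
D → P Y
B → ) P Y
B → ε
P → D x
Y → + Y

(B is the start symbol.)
No FIRST/FIRST conflicts.

A FIRST/FIRST conflict occurs when two productions N → α and N → β for the same non-terminal have FIRST(α) ∩ FIRST(β) ≠ ∅ (with ε ∈ FIRST of a nullable right-hand side, so two nullable alternatives also conflict).

FIRST sets of the non-terminals at (or reachable through a nullable prefix from) the front of some alternative:
  FIRST(D) = { ')', '+' }

Productions for B:
  B → x D ): FIRST = { 'x' }
  B → ) P Y: FIRST = { ')' }
  B → ε: FIRST = { ε }
Productions for Y:
  Y → ): FIRST = { ')' }
  Y → + Y: FIRST = { '+' }
Productions for P:
  P → ε: FIRST = { ε }
  P → D x: FIRST = { ')', '+' }
D has only one production, so no FIRST/FIRST conflict is possible there.

All alternatives of each non-terminal have pairwise disjoint FIRST sets.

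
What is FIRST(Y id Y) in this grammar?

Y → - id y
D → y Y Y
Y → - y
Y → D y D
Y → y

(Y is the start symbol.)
{ '-', 'y' }

FIRST sets of the non-terminals involved (from the grammar, by fixed-point iteration):
  FIRST(Y) = { '-', 'y' }

To compute FIRST(Y id Y), process the symbols left to right:
Symbol Y is a non-terminal. Add FIRST(Y) \ {ε} = { '-', 'y' }
Y is not nullable (ε ∉ FIRST(Y)), so stop here.
FIRST(Y id Y) = { '-', 'y' }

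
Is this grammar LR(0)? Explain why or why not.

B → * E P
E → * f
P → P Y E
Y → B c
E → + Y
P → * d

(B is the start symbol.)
No. Shift-reduce conflict between [B → * E P .] and [B → . * E P]

A grammar is LR(0) if no state in the canonical LR(0) collection has:
  - both a shift item (dot before a terminal) and a complete item (shift-reduce conflict), or
  - two or more complete items (reduce-reduce conflict; the accept item [B' → B .] counts as a complete item here).

Augment with B' → B and build the canonical LR(0) collection (I0 = CLOSURE({[B' → . B]}), then GOTO on every symbol after a dot until no new states appear). It has 15 states:
  I0: { [B → . * E P], [B' → . B] }  — shift
  I1: { [B → * . E P], [E → . * f], [E → . + Y] }  — shift
  I2: { [B' → B .] }  — accept
  I3: { [E → * . f] }  — shift
  I4: { [B → . * E P], [E → + . Y], [Y → . B c] }  — shift
  I5: { [B → * E . P], [P → . * d], [P → . P Y E] }  — shift
  I6: { [P → * . d] }  — shift
  I7: { [B → * E P .], [B → . * E P], [P → P . Y E], [Y → . B c] }  — shift, reduce
  I8: { [Y → B . c] }  — shift
  I9: { [E → . * f], [E → . + Y], [P → P Y . E] }  — shift
  I10: { [P → P Y E .] }  — reduce
  I11: { [Y → B c .] }  — reduce
  I12: { [P → * d .] }  — reduce
  I13: { [E → + Y .] }  — reduce
  I14: { [E → * f .] }  — reduce

Conflict in state I7:
  Shift-reduce conflict between [B → * E P .] and [B → . * E P]
So the grammar is NOT LR(0).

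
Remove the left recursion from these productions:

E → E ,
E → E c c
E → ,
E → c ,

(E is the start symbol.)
E is directly left-recursive. The standard transformation for
  A → A α₁ | ... | A α_m | β₁ | ... | β_n
is
  A  → β₁ A' | ... | β_n A'
  A' → α₁ A' | ... | α_m A' | ε

E → , becomes E → , E'
E → c , becomes E → c , E'
E → E , becomes E' → , E'
E → E c c becomes E' → c c E'
Add E' → ε

Resulting grammar:
E → , E'
E → c , E'
E' → , E'
E' → c c E'
E' → ε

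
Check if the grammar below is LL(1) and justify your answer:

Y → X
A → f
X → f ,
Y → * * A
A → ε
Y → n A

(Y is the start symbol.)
A grammar is LL(1) if for each non-terminal N with multiple productions, the predict sets of those productions are pairwise disjoint, where PREDICT(N → α) = (FIRST(α) \ {ε}) ∪ (FOLLOW(N) if α ⇒* ε).

Relevant sets:
  FIRST(X) = { 'f' }
  FOLLOW(A) = { $ }

For Y:
  PREDICT(Y → X) = { 'f' }
  PREDICT(Y → '*' '*' A) = { '*' }
  PREDICT(Y → n A) = { 'n' }
For A:
  PREDICT(A → f) = { 'f' }
  PREDICT(A → ε) = { $ }
X has a single production, so nothing to check there.

All predict sets are disjoint. The grammar IS LL(1).

Answer: Yes, the grammar is LL(1).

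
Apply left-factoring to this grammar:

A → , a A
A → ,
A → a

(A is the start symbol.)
Left-factoring transforms A → αβ₁ | αβ₂ into A → αA' and A' → β₁ | β₂
(α is the longest common prefix among the alternatives). Repeat until
no nonterminal has two alternatives with a common prefix.

Round 1: A has alternatives sharing prefix ','. Introduce A': A → , A'
  Add: A' → a A
  Add: A' → ε

No remaining common prefixes — done.

Resulting grammar:
A → , A'
A' → a A
A' → ε
A → a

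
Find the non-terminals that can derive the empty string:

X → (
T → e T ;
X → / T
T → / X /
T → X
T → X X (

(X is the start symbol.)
A non-terminal is nullable if it can derive ε (the empty string): either it has an ε-production, or it has a production whose right-hand side consists entirely of nullable non-terminals.

There are no ε-productions, so no non-terminal can derive ε.
No non-terminals are nullable.

Answer: None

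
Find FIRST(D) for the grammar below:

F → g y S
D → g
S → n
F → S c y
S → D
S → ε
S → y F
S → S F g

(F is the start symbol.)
{ 'g' }

To compute FIRST(D), examine every production with D on the left-hand side, reading each right-hand side left to right until a non-nullable symbol is reached.

From D → g:
  - g is a terminal: add 'g' and stop

Collecting: FIRST(D) = { 'g' }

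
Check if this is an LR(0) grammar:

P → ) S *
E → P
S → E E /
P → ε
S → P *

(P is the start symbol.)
No. Shift-reduce conflict between [P → .] and [P → . ) S *]

Augment with P' → P and build the canonical LR(0) collection (I0 = CLOSURE({[P' → . P]}), then GOTO on every symbol after a dot until no new states appear). It has 11 states:
  I0: { [P → . ) S *], [P → .], [P' → . P] }  — shift, reduce
  I1: { [E → . P], [P → ) . S *], [P → . ) S *], [P → .], [S → . E E /], [S → . P *] }  — shift, reduce
  I2: { [P' → P .] }  — accept
  I3: { [E → . P], [P → . ) S *], [P → .], [S → E . E /] }  — shift, reduce
  I4: { [E → P .], [S → P . *] }  — shift, reduce
  I5: { [P → ) S . *] }  — shift
  I6: { [P → ) S * .] }  — reduce
  I7: { [S → P * .] }  — reduce
  I8: { [S → E E . /] }  — shift
  I9: { [E → P .] }  — reduce
  I10: { [S → E E / .] }  — reduce

Conflict in state I0:
  Shift-reduce conflict between [P → .] and [P → . ) S *]
So the grammar is NOT LR(0).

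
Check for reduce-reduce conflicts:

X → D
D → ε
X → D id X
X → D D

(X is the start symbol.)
A reduce-reduce conflict occurs when an LR(0) state has two complete items [A → α .] and [B → β .] — both call for a reduction, and with no lookahead the parser cannot choose between them.

Augment with X' → X and build the canonical LR(0) collection (I0 = CLOSURE({[X' → . X]}), then GOTO on every symbol after a dot until no new states appear). It has 6 states:
  I0: { [D → .], [X → . D D], [X → . D id X], [X → . D], [X' → . X] }  — reduce
  I1: { [D → .], [X → D . D], [X → D . id X], [X → D .] }  — shift, 2 reduces
  I2: { [X' → X .] }  — accept
  I3: { [X → D D .] }  — reduce
  I4: { [D → .], [X → . D D], [X → . D id X], [X → . D], [X → D id . X] }  — reduce
  I5: { [X → D id X .] }  — reduce

I1 contains complete items [D → .], [X → D .] — reduce-reduce conflict.

Answer: Yes — I1: [D → .] vs [X → D .]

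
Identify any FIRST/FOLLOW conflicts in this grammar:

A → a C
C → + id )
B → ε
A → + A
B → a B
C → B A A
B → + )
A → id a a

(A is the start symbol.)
Nullable non-terminals: B.

B: nullable alternative(s) B → ε; FOLLOW(B) = { '+', 'a', 'id' }
  B → ε: FIRST \ {ε} = { } — this is the only nullable alternative, skip
  B → a B: FIRST \ {ε} = { 'a' } — overlaps FOLLOW(B) on { 'a' }: CONFLICT
  B → + ): FIRST \ {ε} = { '+' } — overlaps FOLLOW(B) on { '+' }: CONFLICT

A, C have no nullable alternative, so no FIRST/FOLLOW check is needed there.

So the grammar has 2 FIRST/FOLLOW conflicts (marked CONFLICT above).

Answer: Yes. B → a B with FOLLOW(B) on { 'a' }; B → '+' ')' with FOLLOW(B) on { '+' }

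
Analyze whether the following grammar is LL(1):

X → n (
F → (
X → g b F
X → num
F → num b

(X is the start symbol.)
For X:
  PREDICT(X → n '(') = { 'n' }
  PREDICT(X → g b F) = { 'g' }
  PREDICT(X → num) = { 'num' }
For F:
  PREDICT(F → '(') = { '(' }
  PREDICT(F → num b) = { 'num' }

All predict sets are disjoint. The grammar IS LL(1).

Answer: Yes, the grammar is LL(1).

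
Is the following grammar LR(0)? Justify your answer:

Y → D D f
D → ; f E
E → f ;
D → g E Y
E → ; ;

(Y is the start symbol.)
A grammar is LR(0) if no state in the canonical LR(0) collection has:
  - both a shift item (dot before a terminal) and a complete item (shift-reduce conflict), or
  - two or more complete items (reduce-reduce conflict; the accept item [Y' → Y .] counts as a complete item here).

Augment with Y' → Y and build the canonical LR(0) collection (I0 = CLOSURE({[Y' → . Y]}), then GOTO on every symbol after a dot until no new states appear). It has 15 states:
  I0: { [D → . ; f E], [D → . g E Y], [Y → . D D f], [Y' → . Y] }  — shift
  I1: { [D → ; . f E] }  — shift
  I2: { [D → . ; f E], [D → . g E Y], [Y → D . D f] }  — shift
  I3: { [Y' → Y .] }  — accept
  I4: { [D → g . E Y], [E → . ; ;], [E → . f ;] }  — shift
  I5: { [E → ; . ;] }  — shift
  I6: { [D → . ; f E], [D → . g E Y], [D → g E . Y], [Y → . D D f] }  — shift
  I7: { [E → f . ;] }  — shift
  I8: { [E → f ; .] }  — reduce
  I9: { [D → g E Y .] }  — reduce
  I10: { [E → ; ; .] }  — reduce
  I11: { [Y → D D . f] }  — shift
  I12: { [Y → D D f .] }  — reduce
  I13: { [D → ; f . E], [E → . ; ;], [E → . f ;] }  — shift
  I14: { [D → ; f E .] }  — reduce

Every state is either a pure shift/goto state or contains exactly one complete item and nothing to shift — no conflicts. The grammar is LR(0).

Answer: Yes, the grammar is LR(0)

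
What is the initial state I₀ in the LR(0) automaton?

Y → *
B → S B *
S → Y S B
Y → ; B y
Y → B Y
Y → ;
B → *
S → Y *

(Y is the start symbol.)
First, augment the grammar with Y' → Y
I₀ = CLOSURE({ [Y' → . Y] }):
  [Y' → . Y] has the dot before Y: add [Y → . *], [Y → . ; B y], [Y → . B Y], [Y → . ;]
  [Y → . B Y] has the dot before B: add [B → . S B *], [B → . *]
  [B → . S B *] has the dot before S: add [S → . Y S B], [S → . Y *]
No further items can be added.

I₀ = { [B → . *], [B → . S B *], [S → . Y *], [S → . Y S B], [Y → . *], [Y → . ; B y], [Y → . ;], [Y → . B Y], [Y' → . Y] }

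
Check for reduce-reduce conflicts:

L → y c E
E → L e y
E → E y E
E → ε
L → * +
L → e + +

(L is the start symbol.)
A reduce-reduce conflict occurs when an LR(0) state has two complete items [A → α .] and [B → β .] — both call for a reduction, and with no lookahead the parser cannot choose between them.

Augment with L' → L and build the canonical LR(0) collection (I0 = CLOSURE({[L' → . L]}), then GOTO on every symbol after a dot until no new states appear). It has 15 states:
  I0: { [L → . * +], [L → . e + +], [L → . y c E], [L' → . L] }  — shift
  I1: { [L → * . +] }  — shift
  I2: { [L' → L .] }  — accept
  I3: { [L → e . + +] }  — shift
  I4: { [L → y . c E] }  — shift
  I5: { [E → . E y E], [E → . L e y], [E → .], [L → . * +], [L → . e + +], [L → . y c E], [L → y c . E] }  — shift, reduce
  I6: { [E → E . y E], [L → y c E .] }  — shift, reduce
  I7: { [E → L . e y] }  — shift
  I8: { [E → L e . y] }  — shift
  I9: { [E → L e y .] }  — reduce
  I10: { [E → . E y E], [E → . L e y], [E → .], [E → E y . E], [L → . * +], [L → . e + +], [L → . y c E] }  — shift, reduce
  I11: { [E → E . y E], [E → E y E .] }  — shift, reduce
  I12: { [L → e + . +] }  — shift
  I13: { [L → e + + .] }  — reduce
  I14: { [L → * + .] }  — reduce

No state contains more than one complete item.

Answer: No reduce-reduce conflicts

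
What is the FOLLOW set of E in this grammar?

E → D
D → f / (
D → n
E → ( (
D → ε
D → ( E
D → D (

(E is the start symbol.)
To compute FOLLOW(E), find every occurrence of E on a right-hand side N → α E β: add FIRST(β) \ {ε}, and if β is empty or nullable also add FOLLOW(N). Iterate to a fixed point.

E is the start symbol, so $ ∈ FOLLOW(E).
In D → ( E: E is at the end, add FOLLOW(D)

The FOLLOW sets referred to above (computed the same way, to a fixed point):
  FOLLOW(D) = { $, '(' }

Taking the union: FOLLOW(E) = { $, '(' }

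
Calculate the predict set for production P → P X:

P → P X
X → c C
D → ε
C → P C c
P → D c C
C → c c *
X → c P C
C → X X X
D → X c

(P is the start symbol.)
{ 'c' }

PREDICT(P → P X) = (FIRST(RHS) \ {ε}) ∪ (FOLLOW(P) if ε ∈ FIRST(RHS), i.e. RHS ⇒* ε)
FIRST(P) = { 'c' }
FIRST(P X) = { 'c' }
ε ∉ FIRST(P X), so FOLLOW(P) is not added.
PREDICT(P → P X) = { 'c' }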